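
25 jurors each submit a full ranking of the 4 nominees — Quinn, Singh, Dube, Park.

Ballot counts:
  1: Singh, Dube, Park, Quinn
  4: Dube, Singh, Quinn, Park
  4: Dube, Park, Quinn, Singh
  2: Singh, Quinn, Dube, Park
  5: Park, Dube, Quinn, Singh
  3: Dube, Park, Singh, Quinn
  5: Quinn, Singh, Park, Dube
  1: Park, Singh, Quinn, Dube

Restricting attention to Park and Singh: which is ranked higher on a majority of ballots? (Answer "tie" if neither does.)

Ballots ranking Park above Singh: 4 + 5 + 3 + 1 = 13.
Ballots ranking Singh above Park: 25 − 13 = 12.
Park wins the head-to-head 13–12.

Park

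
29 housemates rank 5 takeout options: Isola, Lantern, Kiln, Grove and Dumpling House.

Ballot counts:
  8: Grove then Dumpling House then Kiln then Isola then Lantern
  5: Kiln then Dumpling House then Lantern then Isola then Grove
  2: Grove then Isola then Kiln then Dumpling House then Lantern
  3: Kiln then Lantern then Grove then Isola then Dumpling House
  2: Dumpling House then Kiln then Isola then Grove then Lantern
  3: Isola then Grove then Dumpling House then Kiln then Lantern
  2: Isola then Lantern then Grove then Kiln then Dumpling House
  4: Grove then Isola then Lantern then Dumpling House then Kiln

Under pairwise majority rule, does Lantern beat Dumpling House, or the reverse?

Dumpling House

Ballots ranking Lantern above Dumpling House: 3 + 2 + 4 = 9.
Ballots ranking Dumpling House above Lantern: 29 − 9 = 20.
Dumpling House wins the head-to-head 20–9.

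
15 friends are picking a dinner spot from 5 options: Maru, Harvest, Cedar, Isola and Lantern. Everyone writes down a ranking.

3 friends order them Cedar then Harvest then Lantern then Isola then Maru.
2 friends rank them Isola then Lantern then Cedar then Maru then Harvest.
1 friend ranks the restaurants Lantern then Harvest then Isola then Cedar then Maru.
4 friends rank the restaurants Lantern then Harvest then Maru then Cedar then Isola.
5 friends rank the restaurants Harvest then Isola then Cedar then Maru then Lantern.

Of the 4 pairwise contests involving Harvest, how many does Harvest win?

4

Harvest against each rival (15 friends):
Harvest vs Maru: 3+1+4+5 = 13 for Harvest, 2 for Maru — Harvest by 13–2.
Harvest vs Cedar: 10 to 5, Harvest.
Harvest vs Isola: 3+1+4+5 = 13 for Harvest, 2 for Isola — Harvest by 13–2.
Harvest vs Lantern: Harvest is ranked higher on 3+5 = 8 ballots, Lantern on 7. Harvest wins 8–7.
Harvest beats Maru, Cedar, Isola, Lantern — 4 pairwise wins.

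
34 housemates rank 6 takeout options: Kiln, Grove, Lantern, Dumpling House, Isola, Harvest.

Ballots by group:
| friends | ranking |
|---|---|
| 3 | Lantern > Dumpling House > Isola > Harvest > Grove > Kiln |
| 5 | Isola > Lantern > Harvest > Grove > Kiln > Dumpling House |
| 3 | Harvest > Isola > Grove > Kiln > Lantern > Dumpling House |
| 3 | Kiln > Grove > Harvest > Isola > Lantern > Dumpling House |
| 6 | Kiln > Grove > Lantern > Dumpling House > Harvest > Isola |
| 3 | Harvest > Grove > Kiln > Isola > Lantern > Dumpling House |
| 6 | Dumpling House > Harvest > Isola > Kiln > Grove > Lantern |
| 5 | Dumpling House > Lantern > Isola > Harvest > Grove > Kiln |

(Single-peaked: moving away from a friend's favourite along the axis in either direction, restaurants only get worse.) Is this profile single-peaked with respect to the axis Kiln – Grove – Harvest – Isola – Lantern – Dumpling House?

Axis positions: Kiln=1, Grove=2, Harvest=3, Isola=4, Lantern=5, Dumpling House=6.
Group 1 (peak Lantern at position 5): ranking walks positions 5-6-4-3-2-1, expanding outward from the peak — single-peaked.
Group 2 (peak Isola at position 4): ranking walks positions 4-5-3-2-1-6, expanding outward from the peak — single-peaked.
Group 3 (peak Harvest at position 3): ranking walks positions 3-4-2-1-5-6, expanding outward from the peak — single-peaked.
Group 4 (peak Kiln at position 1): ranking walks positions 1-2-3-4-5-6, expanding outward from the peak — single-peaked.
Group 5: ranking walks positions 1-2-5-6-3-4; Lantern is ranked above Harvest even though Harvest lies between Lantern and the peak Kiln on the axis — preferences dip and rise again. Not single-peaked.
Group 6 (peak Harvest at position 3): ranking walks positions 3-2-1-4-5-6, expanding outward from the peak — single-peaked.
Group 7: ranking walks positions 6-3-4-1-2-5; Harvest is ranked above Lantern even though Lantern lies between Harvest and the peak Dumpling House on the axis — preferences dip and rise again. Not single-peaked.
Group 8 (peak Dumpling House at position 6): ranking walks positions 6-5-4-3-2-1, expanding outward from the peak — single-peaked.
Group 5 violates single-peakedness, so the profile is not single-peaked on this axis.

no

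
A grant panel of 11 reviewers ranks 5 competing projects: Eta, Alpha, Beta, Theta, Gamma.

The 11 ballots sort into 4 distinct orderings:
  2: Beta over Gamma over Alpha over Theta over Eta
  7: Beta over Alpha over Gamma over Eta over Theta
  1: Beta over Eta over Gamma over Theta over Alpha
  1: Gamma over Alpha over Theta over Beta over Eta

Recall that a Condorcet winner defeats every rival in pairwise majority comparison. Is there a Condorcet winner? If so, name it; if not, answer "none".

Pairwise majorities:
Eta vs Alpha: 1 for Eta, 10 for Alpha — Alpha by 10–1.
Eta vs Beta: 0 for Eta, 11 for Beta — Beta by 11–0.
Eta vs Theta: Eta preferred on 7+1 = 8 ballots; Eta wins 8–3.
Eta vs Gamma: Eta is ranked higher on 1 ballot, Gamma on 10. Gamma wins 10–1.
Alpha vs Beta: 1 for Alpha, 10 for Beta — Beta by 10–1.
Alpha vs Theta: Alpha preferred on 2+7+1 = 10 ballots; Alpha wins 10–1.
Alpha vs Gamma: 7 for Alpha, 4 for Gamma — Alpha by 7–4.
Beta vs Theta: 10 to 1, Beta.
Beta vs Gamma: 10 to 1, Beta.
Theta vs Gamma: 0 for Theta, 11 for Gamma — Gamma by 11–0.
Beta defeats every rival head-to-head and is the Condorcet winner.

Beta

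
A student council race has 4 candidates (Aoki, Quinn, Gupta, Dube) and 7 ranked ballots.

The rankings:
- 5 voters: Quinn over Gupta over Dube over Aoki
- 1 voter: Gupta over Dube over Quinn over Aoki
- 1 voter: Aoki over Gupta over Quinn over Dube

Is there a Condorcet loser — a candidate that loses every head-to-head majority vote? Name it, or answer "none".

Aoki

Head-to-head results (7 voters):
Aoki vs Quinn: 1 for Aoki, 6 for Quinn — Quinn by 6–1.
Aoki–Gupta: Gupta 6–1.
Aoki vs Dube: Aoki preferred on 1 ballot; Dube wins 6–1.
Quinn vs Gupta: Quinn preferred on 5 ballots; Quinn wins 5–2.
Quinn vs Dube: 5+1 = 6 for Quinn, 1 for Dube — Quinn by 6–1.
Gupta vs Dube: Gupta is ranked higher on 5+1+1 = 7 ballots, Dube on 0. Gupta wins 7–0.
Only Aoki has no wins; Aoki is the Condorcet loser.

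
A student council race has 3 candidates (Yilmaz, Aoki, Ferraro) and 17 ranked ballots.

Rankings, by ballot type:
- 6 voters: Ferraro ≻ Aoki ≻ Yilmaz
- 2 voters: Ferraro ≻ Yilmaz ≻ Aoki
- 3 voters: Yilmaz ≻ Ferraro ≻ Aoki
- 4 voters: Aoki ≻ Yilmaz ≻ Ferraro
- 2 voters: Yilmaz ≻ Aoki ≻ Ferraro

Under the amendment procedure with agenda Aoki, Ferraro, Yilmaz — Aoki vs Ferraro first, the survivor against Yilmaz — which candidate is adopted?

Round 1: Aoki vs Ferraro — 6–11, Ferraro advances.
Round 2: Ferraro vs Yilmaz — 8–9, Yilmaz advances.
Yilmaz survives the agenda.

Yilmaz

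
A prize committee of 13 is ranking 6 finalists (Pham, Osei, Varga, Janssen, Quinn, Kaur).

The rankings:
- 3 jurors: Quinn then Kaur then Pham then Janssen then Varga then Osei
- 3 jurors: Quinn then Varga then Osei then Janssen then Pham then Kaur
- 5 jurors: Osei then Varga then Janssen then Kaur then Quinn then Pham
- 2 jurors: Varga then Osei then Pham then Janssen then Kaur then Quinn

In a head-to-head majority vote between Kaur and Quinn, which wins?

Ballots ranking Kaur above Quinn: 5 + 2 = 7.
Ballots ranking Quinn above Kaur: 13 − 7 = 6.
Kaur wins the head-to-head 7–6.

Kaur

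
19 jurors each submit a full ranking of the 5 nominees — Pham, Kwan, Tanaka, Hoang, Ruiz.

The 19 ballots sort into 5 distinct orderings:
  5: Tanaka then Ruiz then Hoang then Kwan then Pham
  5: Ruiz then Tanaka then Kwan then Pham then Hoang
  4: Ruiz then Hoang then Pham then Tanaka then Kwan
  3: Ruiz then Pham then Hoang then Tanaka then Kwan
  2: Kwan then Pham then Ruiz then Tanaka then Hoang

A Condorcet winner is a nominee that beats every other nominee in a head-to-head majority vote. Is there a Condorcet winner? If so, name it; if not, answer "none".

Check each pair by majority over 19 ballots:
Pham vs Kwan: 4+3 = 7 for Pham, 12 for Kwan — Kwan by 12–7.
Pham vs Tanaka: 4+3+2 = 9 for Pham, 10 for Tanaka — Tanaka by 10–9.
Pham vs Hoang: Pham is ranked higher on 5+3+2 = 10 ballots, Hoang on 9. Pham wins 10–9.
Pham vs Ruiz: Pham preferred on 2 ballots; Ruiz wins 17–2.
Kwan vs Tanaka: Kwan is ranked higher on 2 ballots, Tanaka on 17. Tanaka wins 17–2.
Kwan vs Hoang: 7 to 12, Hoang.
Kwan vs Ruiz: Kwan is ranked higher on 2 ballots, Ruiz on 17. Ruiz wins 17–2.
Tanaka vs Hoang: Tanaka is ranked higher on 5+5+2 = 12 ballots, Hoang on 7. Tanaka wins 12–7.
Tanaka vs Ruiz: 5 to 14, Ruiz.
Hoang vs Ruiz: 0 for Hoang, 19 for Ruiz — Ruiz by 19–0.
Ruiz beats each of Pham, Kwan, Tanaka, Hoang — Ruiz is the Condorcet winner.

Ruiz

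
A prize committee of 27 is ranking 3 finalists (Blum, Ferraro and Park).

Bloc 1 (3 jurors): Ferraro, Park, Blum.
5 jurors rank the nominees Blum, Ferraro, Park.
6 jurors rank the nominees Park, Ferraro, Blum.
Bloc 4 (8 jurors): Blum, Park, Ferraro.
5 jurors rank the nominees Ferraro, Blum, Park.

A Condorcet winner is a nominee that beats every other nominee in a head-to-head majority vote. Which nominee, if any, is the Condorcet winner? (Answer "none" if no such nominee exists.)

none

Head-to-head results (27 jurors):
Blum vs Ferraro: Ferraro wins 14–13.
Blum vs Park: Blum, 18–9.
Ferraro–Park: Park 14–13.
No nominee is unbeaten: Blum loses to Ferraro; Ferraro loses to Park; Park loses to Blum. In particular Blum beats Park beats Ferraro beats Blum is a majority cycle — no Condorcet winner exists.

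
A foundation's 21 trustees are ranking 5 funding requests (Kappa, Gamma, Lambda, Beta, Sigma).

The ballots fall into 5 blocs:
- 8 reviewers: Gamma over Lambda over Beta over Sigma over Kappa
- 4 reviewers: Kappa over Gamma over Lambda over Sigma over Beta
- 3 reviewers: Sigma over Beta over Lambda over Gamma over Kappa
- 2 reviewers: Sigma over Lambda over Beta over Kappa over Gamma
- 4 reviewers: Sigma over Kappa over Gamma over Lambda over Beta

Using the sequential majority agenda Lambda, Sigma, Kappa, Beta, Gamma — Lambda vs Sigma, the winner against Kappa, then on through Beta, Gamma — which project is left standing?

Gamma

Round 1: Lambda vs Sigma — 12–9, Lambda advances.
Round 2: Lambda vs Kappa — 13–8, Lambda advances.
Round 3: Lambda vs Beta — 18–3, Lambda advances.
Round 4: Lambda vs Gamma — 5–16, Gamma advances.
Gamma survives the agenda.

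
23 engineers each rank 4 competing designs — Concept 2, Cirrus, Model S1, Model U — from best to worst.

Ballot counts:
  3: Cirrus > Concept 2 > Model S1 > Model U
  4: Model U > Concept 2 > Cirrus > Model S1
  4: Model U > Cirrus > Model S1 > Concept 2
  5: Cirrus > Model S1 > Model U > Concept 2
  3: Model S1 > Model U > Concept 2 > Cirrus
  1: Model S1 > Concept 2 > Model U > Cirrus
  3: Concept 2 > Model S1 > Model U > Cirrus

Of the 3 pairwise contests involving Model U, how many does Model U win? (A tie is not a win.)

Model U against each rival (23 engineers):
Model U vs Concept 2: Model U wins 16–7.
Model U vs Cirrus: 4+4+3+1+3 = 15 for Model U, 8 for Cirrus — Model U by 15–8.
Model U vs Model S1: 8 to 15, Model S1.
Model U beats Concept 2, Cirrus; loses to Model S1 — 2 pairwise wins.

2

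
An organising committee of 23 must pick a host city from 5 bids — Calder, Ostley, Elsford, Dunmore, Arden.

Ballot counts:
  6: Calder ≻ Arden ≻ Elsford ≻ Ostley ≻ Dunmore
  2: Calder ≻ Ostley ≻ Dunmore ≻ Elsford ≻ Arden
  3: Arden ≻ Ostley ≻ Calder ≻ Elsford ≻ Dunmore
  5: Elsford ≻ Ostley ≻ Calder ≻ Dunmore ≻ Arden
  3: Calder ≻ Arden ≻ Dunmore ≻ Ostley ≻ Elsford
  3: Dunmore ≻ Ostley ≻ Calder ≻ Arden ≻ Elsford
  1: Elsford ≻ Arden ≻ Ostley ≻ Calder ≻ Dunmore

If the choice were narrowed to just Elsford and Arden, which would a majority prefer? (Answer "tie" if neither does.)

Arden

Ballots ranking Elsford above Arden: 2 + 5 + 1 = 8.
Ballots ranking Arden above Elsford: 23 − 8 = 15.
Arden wins the head-to-head 15–8.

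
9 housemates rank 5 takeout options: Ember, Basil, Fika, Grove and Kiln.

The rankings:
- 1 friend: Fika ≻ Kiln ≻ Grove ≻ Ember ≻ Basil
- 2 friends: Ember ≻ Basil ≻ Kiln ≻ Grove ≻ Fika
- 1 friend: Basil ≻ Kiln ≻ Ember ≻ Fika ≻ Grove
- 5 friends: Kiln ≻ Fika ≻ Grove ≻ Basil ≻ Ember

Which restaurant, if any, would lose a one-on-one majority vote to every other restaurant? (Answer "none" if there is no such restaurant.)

Pairwise majorities:
Ember–Basil: Basil 6–3.
Ember vs Fika: Ember preferred on 2+1 = 3 ballots; Fika wins 6–3.
Ember vs Grove: 3 to 6, Grove.
Ember vs Kiln: Ember preferred on 2 ballots; Kiln wins 7–2.
Basil vs Fika: Fika, 6–3.
Basil–Grove: Grove 6–3.
Basil vs Kiln: Basil is ranked higher on 2+1 = 3 ballots, Kiln on 6. Kiln wins 6–3.
Fika vs Grove: Fika preferred on 1+1+5 = 7 ballots; Fika wins 7–2.
Fika–Kiln: Kiln 8–1.
Grove vs Kiln: Grove preferred on 0 ballots; Kiln wins 9–0.
Ember loses to every other restaurant — it is the Condorcet loser.

Ember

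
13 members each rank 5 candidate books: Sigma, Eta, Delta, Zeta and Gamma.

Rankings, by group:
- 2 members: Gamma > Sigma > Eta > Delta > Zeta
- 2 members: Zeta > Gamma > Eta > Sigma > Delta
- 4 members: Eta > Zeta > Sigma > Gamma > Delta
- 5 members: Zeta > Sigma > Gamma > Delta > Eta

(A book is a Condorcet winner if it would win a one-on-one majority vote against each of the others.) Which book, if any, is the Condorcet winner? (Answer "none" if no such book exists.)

Pairwise majorities:
Sigma vs Eta: 2+5 = 7 for Sigma, 6 for Eta — Sigma by 7–6.
Sigma vs Delta: Sigma, 13–0.
Sigma–Zeta: Zeta 11–2.
Sigma vs Gamma: Sigma wins 9–4.
Eta vs Delta: Eta is ranked higher on 2+2+4 = 8 ballots, Delta on 5. Eta wins 8–5.
Eta vs Zeta: Zeta, 7–6.
Eta vs Gamma: Gamma wins 9–4.
Delta vs Zeta: Delta is ranked higher on 2 ballots, Zeta on 11. Zeta wins 11–2.
Delta vs Gamma: 0 for Delta, 13 for Gamma — Gamma by 13–0.
Zeta vs Gamma: 2+4+5 = 11 for Zeta, 2 for Gamma — Zeta by 11–2.
Zeta wins every pairwise contest, so Zeta is the Condorcet winner.

Zeta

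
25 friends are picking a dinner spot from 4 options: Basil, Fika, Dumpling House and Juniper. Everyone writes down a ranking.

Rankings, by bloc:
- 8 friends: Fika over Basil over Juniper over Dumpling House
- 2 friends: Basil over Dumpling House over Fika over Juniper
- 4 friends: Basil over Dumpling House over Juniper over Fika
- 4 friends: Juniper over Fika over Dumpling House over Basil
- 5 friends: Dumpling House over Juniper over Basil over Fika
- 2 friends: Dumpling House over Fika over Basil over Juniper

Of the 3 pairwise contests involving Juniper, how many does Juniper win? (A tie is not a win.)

Juniper against each rival (25 friends):
Juniper–Basil: Basil 16–9.
Juniper–Fika: Juniper 13–12.
Juniper vs Dumpling House: Dumpling House, 13–12.
Juniper beats Fika; loses to Basil, Dumpling House — 1 pairwise win.

1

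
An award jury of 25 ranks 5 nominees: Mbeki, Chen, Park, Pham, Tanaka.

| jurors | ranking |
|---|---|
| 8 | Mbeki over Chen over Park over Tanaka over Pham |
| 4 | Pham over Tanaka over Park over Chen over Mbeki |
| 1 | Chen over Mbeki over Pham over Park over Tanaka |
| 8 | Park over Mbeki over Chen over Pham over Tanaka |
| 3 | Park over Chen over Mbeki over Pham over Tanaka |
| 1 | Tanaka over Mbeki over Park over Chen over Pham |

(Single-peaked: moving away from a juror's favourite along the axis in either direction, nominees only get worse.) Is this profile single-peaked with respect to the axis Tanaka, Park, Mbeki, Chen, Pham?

Axis positions: Tanaka=1, Park=2, Mbeki=3, Chen=4, Pham=5.
Ballot type 1 (peak Mbeki at position 3): ranking walks positions 3-4-2-1-5, expanding outward from the peak — single-peaked.
Ballot type 2: ranking walks positions 5-1-2-4-3; Tanaka is ranked above Chen even though Chen lies between Tanaka and the peak Pham on the axis — preferences dip and rise again. Not single-peaked.
Ballot type 3 (peak Chen at position 4): ranking walks positions 4-3-5-2-1, expanding outward from the peak — single-peaked.
Ballot type 4 (peak Park at position 2): ranking walks positions 2-3-4-5-1, expanding outward from the peak — single-peaked.
Ballot type 5: ranking walks positions 2-4-3-5-1; Chen is ranked above Mbeki even though Mbeki lies between Chen and the peak Park on the axis — preferences dip and rise again. Not single-peaked.
Ballot type 6: ranking walks positions 1-3-2-4-5; Mbeki is ranked above Park even though Park lies between Mbeki and the peak Tanaka on the axis — preferences dip and rise again. Not single-peaked.
Ballot type 2 violates single-peakedness, so the profile is not single-peaked on this axis.

no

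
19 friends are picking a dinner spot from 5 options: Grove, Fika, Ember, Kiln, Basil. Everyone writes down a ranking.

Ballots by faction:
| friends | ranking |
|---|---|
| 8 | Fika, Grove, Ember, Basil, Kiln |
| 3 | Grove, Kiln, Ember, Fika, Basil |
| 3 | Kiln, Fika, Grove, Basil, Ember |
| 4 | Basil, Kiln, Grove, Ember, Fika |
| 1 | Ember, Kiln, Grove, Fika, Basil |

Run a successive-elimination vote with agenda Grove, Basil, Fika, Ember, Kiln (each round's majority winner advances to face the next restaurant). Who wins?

Round 1: Grove vs Basil — 15–4, Grove advances.
Round 2: Grove vs Fika — 8–11, Fika advances.
Round 3: Fika vs Ember — 11–8, Fika advances.
Round 4: Fika vs Kiln — 8–11, Kiln advances.
The agenda winner is Kiln.

Kiln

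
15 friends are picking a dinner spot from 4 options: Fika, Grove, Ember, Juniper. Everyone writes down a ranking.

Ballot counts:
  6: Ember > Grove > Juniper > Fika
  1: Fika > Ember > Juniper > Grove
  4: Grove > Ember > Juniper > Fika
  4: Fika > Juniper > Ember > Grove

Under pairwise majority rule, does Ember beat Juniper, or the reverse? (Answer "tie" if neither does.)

Ember

Ballots ranking Ember above Juniper: 6 + 1 + 4 = 11.
Ballots ranking Juniper above Ember: 15 − 11 = 4.
Ember wins the head-to-head 11–4.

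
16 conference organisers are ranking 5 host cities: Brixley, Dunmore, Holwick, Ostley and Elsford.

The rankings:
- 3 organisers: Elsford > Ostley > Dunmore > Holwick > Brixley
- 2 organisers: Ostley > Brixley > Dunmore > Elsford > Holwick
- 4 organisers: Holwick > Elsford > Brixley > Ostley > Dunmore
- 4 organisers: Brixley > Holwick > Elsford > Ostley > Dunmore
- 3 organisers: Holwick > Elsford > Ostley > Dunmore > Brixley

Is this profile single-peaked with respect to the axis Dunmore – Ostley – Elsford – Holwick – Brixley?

no

Axis positions: Dunmore=1, Ostley=2, Elsford=3, Holwick=4, Brixley=5.
Faction 1 (peak Elsford at position 3): ranking walks positions 3-2-1-4-5, expanding outward from the peak — single-peaked.
Faction 2: ranking walks positions 2-5-1-3-4; Brixley is ranked above Elsford even though Elsford lies between Brixley and the peak Ostley on the axis — preferences dip and rise again. Not single-peaked.
Faction 3 (peak Holwick at position 4): ranking walks positions 4-3-5-2-1, expanding outward from the peak — single-peaked.
Faction 4 (peak Brixley at position 5): ranking walks positions 5-4-3-2-1, expanding outward from the peak — single-peaked.
Faction 5 (peak Holwick at position 4): ranking walks positions 4-3-2-1-5, expanding outward from the peak — single-peaked.
Faction 2 violates single-peakedness, so the profile is not single-peaked on this axis.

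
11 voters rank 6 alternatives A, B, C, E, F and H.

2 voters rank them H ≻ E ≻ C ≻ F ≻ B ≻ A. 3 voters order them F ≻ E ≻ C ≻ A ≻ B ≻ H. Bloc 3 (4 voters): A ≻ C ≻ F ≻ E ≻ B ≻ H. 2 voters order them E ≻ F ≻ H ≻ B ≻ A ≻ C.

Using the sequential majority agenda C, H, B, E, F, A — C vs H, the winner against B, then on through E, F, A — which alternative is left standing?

F

Round 1: C vs H — 7–4, C advances.
Round 2: C vs B — 9–2, C advances.
Round 3: C vs E — 4–7, E advances.
Round 4: E vs F — 4–7, F advances.
Round 5: F vs A — 7–4, F advances.
The agenda winner is F.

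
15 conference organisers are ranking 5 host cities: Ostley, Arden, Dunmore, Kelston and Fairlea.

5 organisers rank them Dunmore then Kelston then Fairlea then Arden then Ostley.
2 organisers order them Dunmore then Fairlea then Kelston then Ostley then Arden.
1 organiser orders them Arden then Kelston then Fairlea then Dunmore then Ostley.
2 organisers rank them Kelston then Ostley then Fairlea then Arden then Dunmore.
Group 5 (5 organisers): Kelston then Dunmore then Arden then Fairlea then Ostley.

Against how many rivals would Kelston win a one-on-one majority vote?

Kelston against each rival (15 organisers):
Kelston vs Ostley: Kelston wins 15–0.
Kelston vs Arden: 5+2+2+5 = 14 for Kelston, 1 for Arden — Kelston by 14–1.
Kelston vs Dunmore: 1+2+5 = 8 for Kelston, 7 for Dunmore — Kelston by 8–7.
Kelston–Fairlea: Kelston 13–2.
Kelston beats Ostley, Arden, Dunmore, Fairlea — 4 pairwise wins.

4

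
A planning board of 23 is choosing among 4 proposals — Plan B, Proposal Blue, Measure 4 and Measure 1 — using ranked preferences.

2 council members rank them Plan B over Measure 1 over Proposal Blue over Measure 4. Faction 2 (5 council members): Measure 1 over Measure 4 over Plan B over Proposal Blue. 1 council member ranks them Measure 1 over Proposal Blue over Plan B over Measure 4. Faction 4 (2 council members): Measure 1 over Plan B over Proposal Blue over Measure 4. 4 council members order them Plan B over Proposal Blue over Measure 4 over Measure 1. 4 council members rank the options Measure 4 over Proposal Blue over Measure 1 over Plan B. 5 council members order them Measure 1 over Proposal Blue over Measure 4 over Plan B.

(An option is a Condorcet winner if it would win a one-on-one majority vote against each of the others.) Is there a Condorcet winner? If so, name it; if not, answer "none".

Head-to-head results (23 council members):
Plan B vs Proposal Blue: Plan B is ranked higher on 2+5+2+4 = 13 ballots, Proposal Blue on 10. Plan B wins 13–10.
Plan B vs Measure 4: Plan B is ranked higher on 2+1+2+4 = 9 ballots, Measure 4 on 14. Measure 4 wins 14–9.
Plan B vs Measure 1: Plan B is ranked higher on 2+4 = 6 ballots, Measure 1 on 17. Measure 1 wins 17–6.
Proposal Blue vs Measure 4: 14 to 9, Proposal Blue.
Proposal Blue vs Measure 1: Proposal Blue is ranked higher on 4+4 = 8 ballots, Measure 1 on 15. Measure 1 wins 15–8.
Measure 4 vs Measure 1: 4+4 = 8 for Measure 4, 15 for Measure 1 — Measure 1 by 15–8.
Measure 1 wins every pairwise contest, so Measure 1 is the Condorcet winner.

Measure 1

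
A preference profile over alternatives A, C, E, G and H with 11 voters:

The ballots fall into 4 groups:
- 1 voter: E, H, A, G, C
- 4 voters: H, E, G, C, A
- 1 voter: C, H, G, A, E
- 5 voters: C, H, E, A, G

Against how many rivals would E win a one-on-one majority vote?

E against each rival (11 voters):
E–A: E 10–1.
E vs C: 5 to 6, C.
E vs G: 1+4+5 = 10 for E, 1 for G — E by 10–1.
E vs H: 1 for E, 10 for H — H by 10–1.
E beats A, G; loses to C, H — 2 pairwise wins.

2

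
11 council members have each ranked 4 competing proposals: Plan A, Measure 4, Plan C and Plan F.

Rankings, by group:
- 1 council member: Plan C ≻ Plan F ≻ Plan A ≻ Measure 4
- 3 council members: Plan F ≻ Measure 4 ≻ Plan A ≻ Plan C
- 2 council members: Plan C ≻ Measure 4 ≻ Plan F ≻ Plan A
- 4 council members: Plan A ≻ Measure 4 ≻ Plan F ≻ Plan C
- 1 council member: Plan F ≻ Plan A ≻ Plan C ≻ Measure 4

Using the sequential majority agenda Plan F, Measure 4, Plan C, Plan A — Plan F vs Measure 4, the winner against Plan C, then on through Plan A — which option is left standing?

Round 1: Plan F vs Measure 4 — 5–6, Measure 4 advances.
Round 2: Measure 4 vs Plan C — 7–4, Measure 4 advances.
Round 3: Measure 4 vs Plan A — 5–6, Plan A advances.
Plan A survives the agenda.

Plan A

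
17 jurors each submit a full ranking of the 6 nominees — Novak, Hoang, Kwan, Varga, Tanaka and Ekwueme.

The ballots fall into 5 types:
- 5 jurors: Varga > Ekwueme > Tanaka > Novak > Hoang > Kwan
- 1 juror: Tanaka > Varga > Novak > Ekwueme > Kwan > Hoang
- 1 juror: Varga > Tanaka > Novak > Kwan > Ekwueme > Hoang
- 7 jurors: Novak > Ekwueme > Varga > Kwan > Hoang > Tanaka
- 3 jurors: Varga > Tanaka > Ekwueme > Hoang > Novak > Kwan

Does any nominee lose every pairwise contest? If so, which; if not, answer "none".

Head-to-head results (17 jurors):
Novak vs Hoang: Novak preferred on 5+1+1+7 = 14 ballots; Novak wins 14–3.
Novak vs Kwan: Novak wins 17–0.
Novak–Varga: Varga 10–7.
Novak vs Tanaka: Novak preferred on 7 ballots; Tanaka wins 10–7.
Novak vs Ekwueme: 1+1+7 = 9 for Novak, 8 for Ekwueme — Novak by 9–8.
Hoang vs Kwan: Kwan, 9–8.
Hoang vs Varga: Hoang preferred on 0 ballots; Varga wins 17–0.
Hoang–Tanaka: Tanaka 10–7.
Hoang–Ekwueme: Ekwueme 17–0.
Kwan vs Varga: Kwan is ranked higher on 0 ballots, Varga on 17. Varga wins 17–0.
Kwan vs Tanaka: Kwan is ranked higher on 7 ballots, Tanaka on 10. Tanaka wins 10–7.
Kwan vs Ekwueme: 1 for Kwan, 16 for Ekwueme — Ekwueme by 16–1.
Varga vs Tanaka: Varga, 16–1.
Varga–Ekwueme: Varga 10–7.
Tanaka vs Ekwueme: Tanaka preferred on 1+1+3 = 5 ballots; Ekwueme wins 12–5.
Only Hoang has no wins; Hoang is the Condorcet loser.

Hoang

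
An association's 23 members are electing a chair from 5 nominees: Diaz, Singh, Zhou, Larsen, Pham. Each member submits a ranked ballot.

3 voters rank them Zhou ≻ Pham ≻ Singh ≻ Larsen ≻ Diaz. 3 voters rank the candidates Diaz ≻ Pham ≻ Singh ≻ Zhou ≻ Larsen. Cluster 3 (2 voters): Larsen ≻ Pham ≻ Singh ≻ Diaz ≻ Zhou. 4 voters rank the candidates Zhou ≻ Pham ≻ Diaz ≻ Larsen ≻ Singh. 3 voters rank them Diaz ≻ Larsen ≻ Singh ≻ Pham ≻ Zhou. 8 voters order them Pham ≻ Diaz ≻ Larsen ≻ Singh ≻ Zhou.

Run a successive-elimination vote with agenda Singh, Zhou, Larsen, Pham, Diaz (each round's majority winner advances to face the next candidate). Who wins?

Pham

Round 1: Singh vs Zhou — 16–7, Singh advances.
Round 2: Singh vs Larsen — 6–17, Larsen advances.
Round 3: Larsen vs Pham — 5–18, Pham advances.
Round 4: Pham vs Diaz — 17–6, Pham advances.
The agenda winner is Pham.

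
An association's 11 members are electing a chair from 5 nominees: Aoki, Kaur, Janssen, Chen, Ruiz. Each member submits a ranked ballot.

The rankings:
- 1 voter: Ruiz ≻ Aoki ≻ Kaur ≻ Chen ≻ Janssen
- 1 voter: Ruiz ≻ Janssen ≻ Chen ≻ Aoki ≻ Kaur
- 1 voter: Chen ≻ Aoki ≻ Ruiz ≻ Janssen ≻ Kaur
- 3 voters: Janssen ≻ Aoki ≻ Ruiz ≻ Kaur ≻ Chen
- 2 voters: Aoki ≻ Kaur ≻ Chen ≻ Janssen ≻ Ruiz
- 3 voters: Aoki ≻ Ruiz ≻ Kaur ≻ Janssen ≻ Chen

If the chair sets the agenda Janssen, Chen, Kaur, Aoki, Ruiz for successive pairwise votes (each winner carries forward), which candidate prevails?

Aoki

Round 1: Janssen vs Chen — 7–4, Janssen advances.
Round 2: Janssen vs Kaur — 5–6, Kaur advances.
Round 3: Kaur vs Aoki — 0–11, Aoki advances.
Round 4: Aoki vs Ruiz — 9–2, Aoki advances.
The agenda winner is Aoki.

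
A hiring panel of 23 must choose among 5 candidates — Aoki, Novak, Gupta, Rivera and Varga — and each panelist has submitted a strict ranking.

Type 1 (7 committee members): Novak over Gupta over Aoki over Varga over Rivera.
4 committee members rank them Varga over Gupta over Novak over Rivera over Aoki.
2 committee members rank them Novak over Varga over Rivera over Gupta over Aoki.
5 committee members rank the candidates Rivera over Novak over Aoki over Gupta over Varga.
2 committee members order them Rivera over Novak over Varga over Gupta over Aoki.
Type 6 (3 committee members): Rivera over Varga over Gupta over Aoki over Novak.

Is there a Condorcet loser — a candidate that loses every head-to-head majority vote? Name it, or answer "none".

none

Head-to-head results (23 committee members):
Aoki vs Novak: Novak, 20–3.
Aoki vs Gupta: 5 for Aoki, 18 for Gupta — Gupta by 18–5.
Aoki vs Rivera: 7 to 16, Rivera.
Aoki vs Varga: Aoki is ranked higher on 7+5 = 12 ballots, Varga on 11. Aoki wins 12–11.
Novak vs Gupta: Novak wins 16–7.
Novak vs Rivera: 7+4+2 = 13 for Novak, 10 for Rivera — Novak by 13–10.
Novak vs Varga: 16 to 7, Novak.
Gupta vs Rivera: Gupta is ranked higher on 7+4 = 11 ballots, Rivera on 12. Rivera wins 12–11.
Gupta vs Varga: 12 to 11, Gupta.
Rivera–Varga: Varga 13–10.
Each candidate has at least one pairwise win (Aoki beats Varga; Novak beats Aoki; Gupta beats Aoki; Rivera beats Aoki; Varga beats Rivera) — no Condorcet loser.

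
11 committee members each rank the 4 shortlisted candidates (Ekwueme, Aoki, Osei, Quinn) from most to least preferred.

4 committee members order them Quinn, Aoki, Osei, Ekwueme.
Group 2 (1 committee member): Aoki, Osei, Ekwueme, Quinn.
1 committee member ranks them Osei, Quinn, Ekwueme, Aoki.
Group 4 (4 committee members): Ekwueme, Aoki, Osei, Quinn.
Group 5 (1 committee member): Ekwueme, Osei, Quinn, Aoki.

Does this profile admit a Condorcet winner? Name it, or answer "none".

Pairwise majorities:
Ekwueme vs Aoki: Ekwueme wins 6–5.
Ekwueme vs Osei: Osei wins 6–5.
Ekwueme–Quinn: Ekwueme 6–5.
Aoki vs Osei: 9 to 2, Aoki.
Aoki vs Quinn: 1+4 = 5 for Aoki, 6 for Quinn — Quinn by 6–5.
Osei vs Quinn: Osei, 7–4.
Every candidate loses at least once (Ekwueme loses to Osei; Aoki loses to Ekwueme; Osei loses to Aoki; Quinn loses to Ekwueme). The majority relation contains the cycle Ekwueme > Aoki > Osei > Ekwueme, so there is no Condorcet winner.

none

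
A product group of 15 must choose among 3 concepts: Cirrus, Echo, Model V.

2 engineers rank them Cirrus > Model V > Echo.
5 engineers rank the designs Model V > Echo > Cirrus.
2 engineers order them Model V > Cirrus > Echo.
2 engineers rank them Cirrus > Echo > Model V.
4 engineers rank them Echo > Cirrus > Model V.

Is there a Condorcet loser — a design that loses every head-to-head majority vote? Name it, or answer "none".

Head-to-head results (15 engineers):
Cirrus vs Echo: 2+2+2 = 6 for Cirrus, 9 for Echo — Echo by 9–6.
Cirrus vs Model V: Cirrus preferred on 2+2+4 = 8 ballots; Cirrus wins 8–7.
Echo–Model V: Model V 9–6.
Every design wins at least one matchup (Cirrus beats Model V; Echo beats Cirrus; Model V beats Echo), so there is no Condorcet loser.

none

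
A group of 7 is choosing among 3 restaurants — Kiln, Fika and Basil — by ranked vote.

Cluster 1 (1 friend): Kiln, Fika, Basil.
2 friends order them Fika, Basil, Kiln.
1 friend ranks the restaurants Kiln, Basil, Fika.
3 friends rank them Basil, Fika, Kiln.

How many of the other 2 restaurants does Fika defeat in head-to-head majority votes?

1

Fika against each rival (7 friends):
Fika vs Kiln: Fika preferred on 2+3 = 5 ballots; Fika wins 5–2.
Fika vs Basil: 1+2 = 3 for Fika, 4 for Basil — Basil by 4–3.
Fika beats Kiln; loses to Basil — 1 pairwise win.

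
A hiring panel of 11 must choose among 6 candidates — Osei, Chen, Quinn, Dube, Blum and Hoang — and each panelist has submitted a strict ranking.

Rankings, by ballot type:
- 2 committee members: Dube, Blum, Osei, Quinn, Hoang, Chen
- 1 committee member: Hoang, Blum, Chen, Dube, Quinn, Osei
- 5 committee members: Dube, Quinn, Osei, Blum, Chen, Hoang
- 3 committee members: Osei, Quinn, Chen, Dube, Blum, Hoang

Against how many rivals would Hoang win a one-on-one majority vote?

Hoang against each rival (11 committee members):
Hoang vs Osei: 1 for Hoang, 10 for Osei — Osei by 10–1.
Hoang vs Chen: 3 to 8, Chen.
Hoang vs Quinn: Hoang is ranked higher on 1 ballot, Quinn on 10. Quinn wins 10–1.
Hoang vs Dube: 1 for Hoang, 10 for Dube — Dube by 10–1.
Hoang vs Blum: Hoang is ranked higher on 1 ballot, Blum on 10. Blum wins 10–1.
Hoang beats no one; loses to Osei, Chen, Quinn, Dube, Blum — 0 pairwise wins.

0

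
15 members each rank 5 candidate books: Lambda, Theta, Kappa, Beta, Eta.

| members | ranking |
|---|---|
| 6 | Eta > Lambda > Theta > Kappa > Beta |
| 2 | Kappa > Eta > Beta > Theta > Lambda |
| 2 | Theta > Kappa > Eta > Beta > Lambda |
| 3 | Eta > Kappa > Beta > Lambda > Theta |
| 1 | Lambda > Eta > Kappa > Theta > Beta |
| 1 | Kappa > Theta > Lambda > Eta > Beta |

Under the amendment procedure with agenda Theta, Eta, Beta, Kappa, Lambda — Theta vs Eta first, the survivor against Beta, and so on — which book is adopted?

Round 1: Theta vs Eta — 3–12, Eta advances.
Round 2: Eta vs Beta — 15–0, Eta advances.
Round 3: Eta vs Kappa — 10–5, Eta advances.
Round 4: Eta vs Lambda — 13–2, Eta advances.
The agenda winner is Eta.

Eta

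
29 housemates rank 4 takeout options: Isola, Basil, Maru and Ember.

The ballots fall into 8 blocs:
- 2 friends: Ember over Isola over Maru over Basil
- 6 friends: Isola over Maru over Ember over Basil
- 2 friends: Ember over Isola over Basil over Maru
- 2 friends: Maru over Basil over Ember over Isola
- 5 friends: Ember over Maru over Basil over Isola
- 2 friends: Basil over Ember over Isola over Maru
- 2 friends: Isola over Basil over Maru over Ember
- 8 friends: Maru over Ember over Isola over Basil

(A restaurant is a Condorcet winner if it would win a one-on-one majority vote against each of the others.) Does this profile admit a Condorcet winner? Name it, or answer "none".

Pairwise majorities:
Isola–Basil: Isola 20–9.
Isola–Maru: Maru 15–14.
Isola vs Ember: Ember, 21–8.
Basil vs Maru: Maru wins 23–6.
Basil–Ember: Ember 23–6.
Maru–Ember: Maru 18–11.
Maru beats each of Isola, Basil, Ember — Maru is the Condorcet winner.

Maru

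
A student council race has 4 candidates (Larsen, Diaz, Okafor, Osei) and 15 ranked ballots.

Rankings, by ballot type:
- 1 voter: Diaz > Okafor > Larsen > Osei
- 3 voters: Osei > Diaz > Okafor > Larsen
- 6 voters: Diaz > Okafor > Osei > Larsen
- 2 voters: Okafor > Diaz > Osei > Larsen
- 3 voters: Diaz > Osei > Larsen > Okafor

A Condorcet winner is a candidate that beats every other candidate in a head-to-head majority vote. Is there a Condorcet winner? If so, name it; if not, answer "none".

Pairwise majorities:
Larsen vs Diaz: Diaz, 15–0.
Larsen vs Okafor: Larsen preferred on 3 ballots; Okafor wins 12–3.
Larsen vs Osei: 1 for Larsen, 14 for Osei — Osei by 14–1.
Diaz vs Okafor: 1+3+6+3 = 13 for Diaz, 2 for Okafor — Diaz by 13–2.
Diaz vs Osei: 1+6+2+3 = 12 for Diaz, 3 for Osei — Diaz by 12–3.
Okafor vs Osei: Okafor, 9–6.
Diaz defeats every rival head-to-head and is the Condorcet winner.

Diaz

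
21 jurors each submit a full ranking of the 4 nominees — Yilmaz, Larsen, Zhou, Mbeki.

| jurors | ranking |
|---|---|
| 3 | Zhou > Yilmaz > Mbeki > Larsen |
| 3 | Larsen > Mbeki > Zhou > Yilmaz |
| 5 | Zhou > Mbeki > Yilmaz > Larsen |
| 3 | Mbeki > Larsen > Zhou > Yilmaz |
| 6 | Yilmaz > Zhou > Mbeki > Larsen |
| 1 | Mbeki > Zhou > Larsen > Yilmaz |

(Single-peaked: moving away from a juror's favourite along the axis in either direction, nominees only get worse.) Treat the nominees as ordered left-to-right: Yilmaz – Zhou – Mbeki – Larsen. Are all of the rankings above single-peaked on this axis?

Axis positions: Yilmaz=1, Zhou=2, Mbeki=3, Larsen=4.
Group 1 (peak Zhou at position 2): ranking walks positions 2-1-3-4, expanding outward from the peak — single-peaked.
Group 2 (peak Larsen at position 4): ranking walks positions 4-3-2-1, expanding outward from the peak — single-peaked.
Group 3 (peak Zhou at position 2): ranking walks positions 2-3-1-4, expanding outward from the peak — single-peaked.
Group 4 (peak Mbeki at position 3): ranking walks positions 3-4-2-1, expanding outward from the peak — single-peaked.
Group 5 (peak Yilmaz at position 1): ranking walks positions 1-2-3-4, expanding outward from the peak — single-peaked.
Group 6 (peak Mbeki at position 3): ranking walks positions 3-2-4-1, expanding outward from the peak — single-peaked.
Every ranking is single-peaked on this axis.

yes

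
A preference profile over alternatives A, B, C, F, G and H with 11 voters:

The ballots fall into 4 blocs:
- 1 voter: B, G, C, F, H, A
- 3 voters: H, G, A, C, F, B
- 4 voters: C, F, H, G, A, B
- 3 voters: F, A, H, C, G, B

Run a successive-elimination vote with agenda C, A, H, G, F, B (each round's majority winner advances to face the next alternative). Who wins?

Round 1: C vs A — 5–6, A advances.
Round 2: A vs H — 3–8, H advances.
Round 3: H vs G — 10–1, H advances.
Round 4: H vs F — 3–8, F advances.
Round 5: F vs B — 10–1, F advances.
The agenda winner is F.

F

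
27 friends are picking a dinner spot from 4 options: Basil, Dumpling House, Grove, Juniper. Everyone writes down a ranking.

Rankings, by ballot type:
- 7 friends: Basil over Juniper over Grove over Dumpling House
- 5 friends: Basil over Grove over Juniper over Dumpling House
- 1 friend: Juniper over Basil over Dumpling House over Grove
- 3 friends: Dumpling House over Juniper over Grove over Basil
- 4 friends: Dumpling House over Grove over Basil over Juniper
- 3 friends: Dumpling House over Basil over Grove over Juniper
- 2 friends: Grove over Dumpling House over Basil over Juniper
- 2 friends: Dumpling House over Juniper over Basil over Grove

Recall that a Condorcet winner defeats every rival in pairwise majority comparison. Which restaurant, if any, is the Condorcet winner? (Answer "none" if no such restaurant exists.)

Head-to-head results (27 friends):
Basil vs Dumpling House: Dumpling House, 14–13.
Basil vs Grove: 18 to 9, Basil.
Basil vs Juniper: Basil is ranked higher on 7+5+4+3+2 = 21 ballots, Juniper on 6. Basil wins 21–6.
Dumpling House vs Grove: Grove wins 14–13.
Dumpling House vs Juniper: Dumpling House wins 14–13.
Grove–Juniper: Grove 14–13.
No restaurant is unbeaten: Basil loses to Dumpling House; Dumpling House loses to Grove; Grove loses to Basil; Juniper loses to Basil. In particular Basil → Grove → Dumpling House → Basil is a majority cycle — no Condorcet winner exists.

none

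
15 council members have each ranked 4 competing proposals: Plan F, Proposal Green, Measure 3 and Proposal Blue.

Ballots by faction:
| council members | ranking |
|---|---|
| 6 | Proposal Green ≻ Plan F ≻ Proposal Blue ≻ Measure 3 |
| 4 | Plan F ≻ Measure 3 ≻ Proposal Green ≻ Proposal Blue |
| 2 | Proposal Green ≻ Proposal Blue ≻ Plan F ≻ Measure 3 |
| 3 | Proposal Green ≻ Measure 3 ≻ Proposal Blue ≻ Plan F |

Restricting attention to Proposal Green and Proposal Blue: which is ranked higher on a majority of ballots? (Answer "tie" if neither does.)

Proposal Green

Ballots ranking Proposal Green above Proposal Blue: 6 + 4 + 2 + 3 = 15.
Ballots ranking Proposal Blue above Proposal Green: 15 − 15 = 0.
Proposal Green wins the head-to-head 15–0.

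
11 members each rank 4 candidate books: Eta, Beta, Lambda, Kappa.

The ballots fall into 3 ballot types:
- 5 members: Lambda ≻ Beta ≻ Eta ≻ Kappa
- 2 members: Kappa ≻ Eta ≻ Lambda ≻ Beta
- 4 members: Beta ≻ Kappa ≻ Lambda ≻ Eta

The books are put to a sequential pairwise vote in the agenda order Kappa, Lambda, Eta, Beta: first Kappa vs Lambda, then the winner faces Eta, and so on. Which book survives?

Beta

Round 1: Kappa vs Lambda — 6–5, Kappa advances.
Round 2: Kappa vs Eta — 6–5, Kappa advances.
Round 3: Kappa vs Beta — 2–9, Beta advances.
The agenda winner is Beta.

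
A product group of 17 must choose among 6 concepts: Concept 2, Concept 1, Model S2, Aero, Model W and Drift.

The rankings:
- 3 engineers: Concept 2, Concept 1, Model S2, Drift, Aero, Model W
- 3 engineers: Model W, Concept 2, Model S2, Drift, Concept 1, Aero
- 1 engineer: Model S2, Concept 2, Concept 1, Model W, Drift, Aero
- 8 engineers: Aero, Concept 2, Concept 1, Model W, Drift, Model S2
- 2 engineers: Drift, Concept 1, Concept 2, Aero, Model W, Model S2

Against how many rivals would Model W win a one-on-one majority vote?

Model W against each rival (17 engineers):
Model W vs Concept 2: Model W is ranked higher on 3 ballots, Concept 2 on 14. Concept 2 wins 14–3.
Model W vs Concept 1: Concept 1 wins 14–3.
Model W vs Model S2: Model W, 13–4.
Model W vs Aero: Aero wins 13–4.
Model W–Drift: Model W 12–5.
Model W beats Model S2, Drift; loses to Concept 2, Concept 1, Aero — 2 pairwise wins.

2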